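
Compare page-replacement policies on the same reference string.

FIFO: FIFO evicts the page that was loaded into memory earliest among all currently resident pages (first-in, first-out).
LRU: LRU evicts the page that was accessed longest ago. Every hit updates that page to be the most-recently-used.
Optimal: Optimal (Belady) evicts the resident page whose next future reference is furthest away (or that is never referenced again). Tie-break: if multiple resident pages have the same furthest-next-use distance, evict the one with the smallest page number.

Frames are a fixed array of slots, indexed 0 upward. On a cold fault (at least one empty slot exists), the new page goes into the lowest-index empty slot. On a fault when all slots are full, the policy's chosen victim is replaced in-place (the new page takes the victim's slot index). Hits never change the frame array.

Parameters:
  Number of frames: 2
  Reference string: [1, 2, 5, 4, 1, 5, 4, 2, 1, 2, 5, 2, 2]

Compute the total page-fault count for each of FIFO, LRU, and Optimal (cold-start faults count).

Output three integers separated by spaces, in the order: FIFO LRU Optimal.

Answer: 11 10 8

Derivation:
--- FIFO ---
  step 0: ref 1 -> FAULT, frames=[1,-] (faults so far: 1)
  step 1: ref 2 -> FAULT, frames=[1,2] (faults so far: 2)
  step 2: ref 5 -> FAULT, evict 1, frames=[5,2] (faults so far: 3)
  step 3: ref 4 -> FAULT, evict 2, frames=[5,4] (faults so far: 4)
  step 4: ref 1 -> FAULT, evict 5, frames=[1,4] (faults so far: 5)
  step 5: ref 5 -> FAULT, evict 4, frames=[1,5] (faults so far: 6)
  step 6: ref 4 -> FAULT, evict 1, frames=[4,5] (faults so far: 7)
  step 7: ref 2 -> FAULT, evict 5, frames=[4,2] (faults so far: 8)
  step 8: ref 1 -> FAULT, evict 4, frames=[1,2] (faults so far: 9)
  step 9: ref 2 -> HIT, frames=[1,2] (faults so far: 9)
  step 10: ref 5 -> FAULT, evict 2, frames=[1,5] (faults so far: 10)
  step 11: ref 2 -> FAULT, evict 1, frames=[2,5] (faults so far: 11)
  step 12: ref 2 -> HIT, frames=[2,5] (faults so far: 11)
  FIFO total faults: 11
--- LRU ---
  step 0: ref 1 -> FAULT, frames=[1,-] (faults so far: 1)
  step 1: ref 2 -> FAULT, frames=[1,2] (faults so far: 2)
  step 2: ref 5 -> FAULT, evict 1, frames=[5,2] (faults so far: 3)
  step 3: ref 4 -> FAULT, evict 2, frames=[5,4] (faults so far: 4)
  step 4: ref 1 -> FAULT, evict 5, frames=[1,4] (faults so far: 5)
  step 5: ref 5 -> FAULT, evict 4, frames=[1,5] (faults so far: 6)
  step 6: ref 4 -> FAULT, evict 1, frames=[4,5] (faults so far: 7)
  step 7: ref 2 -> FAULT, evict 5, frames=[4,2] (faults so far: 8)
  step 8: ref 1 -> FAULT, evict 4, frames=[1,2] (faults so far: 9)
  step 9: ref 2 -> HIT, frames=[1,2] (faults so far: 9)
  step 10: ref 5 -> FAULT, evict 1, frames=[5,2] (faults so far: 10)
  step 11: ref 2 -> HIT, frames=[5,2] (faults so far: 10)
  step 12: ref 2 -> HIT, frames=[5,2] (faults so far: 10)
  LRU total faults: 10
--- Optimal ---
  step 0: ref 1 -> FAULT, frames=[1,-] (faults so far: 1)
  step 1: ref 2 -> FAULT, frames=[1,2] (faults so far: 2)
  step 2: ref 5 -> FAULT, evict 2, frames=[1,5] (faults so far: 3)
  step 3: ref 4 -> FAULT, evict 5, frames=[1,4] (faults so far: 4)
  step 4: ref 1 -> HIT, frames=[1,4] (faults so far: 4)
  step 5: ref 5 -> FAULT, evict 1, frames=[5,4] (faults so far: 5)
  step 6: ref 4 -> HIT, frames=[5,4] (faults so far: 5)
  step 7: ref 2 -> FAULT, evict 4, frames=[5,2] (faults so far: 6)
  step 8: ref 1 -> FAULT, evict 5, frames=[1,2] (faults so far: 7)
  step 9: ref 2 -> HIT, frames=[1,2] (faults so far: 7)
  step 10: ref 5 -> FAULT, evict 1, frames=[5,2] (faults so far: 8)
  step 11: ref 2 -> HIT, frames=[5,2] (faults so far: 8)
  step 12: ref 2 -> HIT, frames=[5,2] (faults so far: 8)
  Optimal total faults: 8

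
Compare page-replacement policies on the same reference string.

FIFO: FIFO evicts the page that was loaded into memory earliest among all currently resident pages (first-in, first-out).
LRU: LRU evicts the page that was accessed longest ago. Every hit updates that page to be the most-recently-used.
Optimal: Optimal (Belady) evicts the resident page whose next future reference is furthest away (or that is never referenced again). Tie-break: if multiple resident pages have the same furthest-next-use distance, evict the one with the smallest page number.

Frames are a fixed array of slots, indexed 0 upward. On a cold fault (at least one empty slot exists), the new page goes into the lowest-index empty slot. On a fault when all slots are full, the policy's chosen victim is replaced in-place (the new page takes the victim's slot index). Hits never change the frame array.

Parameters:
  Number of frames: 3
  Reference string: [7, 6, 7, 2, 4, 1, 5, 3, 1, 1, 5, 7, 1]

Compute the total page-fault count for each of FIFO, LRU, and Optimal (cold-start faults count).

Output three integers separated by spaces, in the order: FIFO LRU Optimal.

Answer: 9 8 8

Derivation:
--- FIFO ---
  step 0: ref 7 -> FAULT, frames=[7,-,-] (faults so far: 1)
  step 1: ref 6 -> FAULT, frames=[7,6,-] (faults so far: 2)
  step 2: ref 7 -> HIT, frames=[7,6,-] (faults so far: 2)
  step 3: ref 2 -> FAULT, frames=[7,6,2] (faults so far: 3)
  step 4: ref 4 -> FAULT, evict 7, frames=[4,6,2] (faults so far: 4)
  step 5: ref 1 -> FAULT, evict 6, frames=[4,1,2] (faults so far: 5)
  step 6: ref 5 -> FAULT, evict 2, frames=[4,1,5] (faults so far: 6)
  step 7: ref 3 -> FAULT, evict 4, frames=[3,1,5] (faults so far: 7)
  step 8: ref 1 -> HIT, frames=[3,1,5] (faults so far: 7)
  step 9: ref 1 -> HIT, frames=[3,1,5] (faults so far: 7)
  step 10: ref 5 -> HIT, frames=[3,1,5] (faults so far: 7)
  step 11: ref 7 -> FAULT, evict 1, frames=[3,7,5] (faults so far: 8)
  step 12: ref 1 -> FAULT, evict 5, frames=[3,7,1] (faults so far: 9)
  FIFO total faults: 9
--- LRU ---
  step 0: ref 7 -> FAULT, frames=[7,-,-] (faults so far: 1)
  step 1: ref 6 -> FAULT, frames=[7,6,-] (faults so far: 2)
  step 2: ref 7 -> HIT, frames=[7,6,-] (faults so far: 2)
  step 3: ref 2 -> FAULT, frames=[7,6,2] (faults so far: 3)
  step 4: ref 4 -> FAULT, evict 6, frames=[7,4,2] (faults so far: 4)
  step 5: ref 1 -> FAULT, evict 7, frames=[1,4,2] (faults so far: 5)
  step 6: ref 5 -> FAULT, evict 2, frames=[1,4,5] (faults so far: 6)
  step 7: ref 3 -> FAULT, evict 4, frames=[1,3,5] (faults so far: 7)
  step 8: ref 1 -> HIT, frames=[1,3,5] (faults so far: 7)
  step 9: ref 1 -> HIT, frames=[1,3,5] (faults so far: 7)
  step 10: ref 5 -> HIT, frames=[1,3,5] (faults so far: 7)
  step 11: ref 7 -> FAULT, evict 3, frames=[1,7,5] (faults so far: 8)
  step 12: ref 1 -> HIT, frames=[1,7,5] (faults so far: 8)
  LRU total faults: 8
--- Optimal ---
  step 0: ref 7 -> FAULT, frames=[7,-,-] (faults so far: 1)
  step 1: ref 6 -> FAULT, frames=[7,6,-] (faults so far: 2)
  step 2: ref 7 -> HIT, frames=[7,6,-] (faults so far: 2)
  step 3: ref 2 -> FAULT, frames=[7,6,2] (faults so far: 3)
  step 4: ref 4 -> FAULT, evict 2, frames=[7,6,4] (faults so far: 4)
  step 5: ref 1 -> FAULT, evict 4, frames=[7,6,1] (faults so far: 5)
  step 6: ref 5 -> FAULT, evict 6, frames=[7,5,1] (faults so far: 6)
  step 7: ref 3 -> FAULT, evict 7, frames=[3,5,1] (faults so far: 7)
  step 8: ref 1 -> HIT, frames=[3,5,1] (faults so far: 7)
  step 9: ref 1 -> HIT, frames=[3,5,1] (faults so far: 7)
  step 10: ref 5 -> HIT, frames=[3,5,1] (faults so far: 7)
  step 11: ref 7 -> FAULT, evict 3, frames=[7,5,1] (faults so far: 8)
  step 12: ref 1 -> HIT, frames=[7,5,1] (faults so far: 8)
  Optimal total faults: 8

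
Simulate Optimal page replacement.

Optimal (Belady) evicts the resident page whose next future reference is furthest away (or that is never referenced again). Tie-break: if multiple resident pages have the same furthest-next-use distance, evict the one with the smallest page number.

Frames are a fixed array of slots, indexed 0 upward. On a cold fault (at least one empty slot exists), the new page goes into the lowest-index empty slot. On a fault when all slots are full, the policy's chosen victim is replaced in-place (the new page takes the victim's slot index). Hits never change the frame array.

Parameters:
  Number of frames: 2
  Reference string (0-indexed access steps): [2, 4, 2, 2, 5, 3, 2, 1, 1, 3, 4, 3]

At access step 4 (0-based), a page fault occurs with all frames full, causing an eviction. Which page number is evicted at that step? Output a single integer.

Answer: 4

Derivation:
Step 0: ref 2 -> FAULT, frames=[2,-]
Step 1: ref 4 -> FAULT, frames=[2,4]
Step 2: ref 2 -> HIT, frames=[2,4]
Step 3: ref 2 -> HIT, frames=[2,4]
Step 4: ref 5 -> FAULT, evict 4, frames=[2,5]
At step 4: evicted page 4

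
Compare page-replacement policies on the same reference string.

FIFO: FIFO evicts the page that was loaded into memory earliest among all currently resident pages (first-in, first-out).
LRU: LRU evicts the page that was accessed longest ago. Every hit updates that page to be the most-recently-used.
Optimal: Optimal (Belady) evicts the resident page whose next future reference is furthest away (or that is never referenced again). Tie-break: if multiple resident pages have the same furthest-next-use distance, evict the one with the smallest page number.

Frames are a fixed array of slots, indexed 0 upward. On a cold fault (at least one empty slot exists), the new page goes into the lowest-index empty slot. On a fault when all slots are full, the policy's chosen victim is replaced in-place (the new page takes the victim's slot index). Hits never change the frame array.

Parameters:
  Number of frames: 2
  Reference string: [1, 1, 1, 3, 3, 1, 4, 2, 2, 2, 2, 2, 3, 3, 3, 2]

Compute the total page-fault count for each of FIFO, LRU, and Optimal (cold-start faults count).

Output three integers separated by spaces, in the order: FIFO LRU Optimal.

--- FIFO ---
  step 0: ref 1 -> FAULT, frames=[1,-] (faults so far: 1)
  step 1: ref 1 -> HIT, frames=[1,-] (faults so far: 1)
  step 2: ref 1 -> HIT, frames=[1,-] (faults so far: 1)
  step 3: ref 3 -> FAULT, frames=[1,3] (faults so far: 2)
  step 4: ref 3 -> HIT, frames=[1,3] (faults so far: 2)
  step 5: ref 1 -> HIT, frames=[1,3] (faults so far: 2)
  step 6: ref 4 -> FAULT, evict 1, frames=[4,3] (faults so far: 3)
  step 7: ref 2 -> FAULT, evict 3, frames=[4,2] (faults so far: 4)
  step 8: ref 2 -> HIT, frames=[4,2] (faults so far: 4)
  step 9: ref 2 -> HIT, frames=[4,2] (faults so far: 4)
  step 10: ref 2 -> HIT, frames=[4,2] (faults so far: 4)
  step 11: ref 2 -> HIT, frames=[4,2] (faults so far: 4)
  step 12: ref 3 -> FAULT, evict 4, frames=[3,2] (faults so far: 5)
  step 13: ref 3 -> HIT, frames=[3,2] (faults so far: 5)
  step 14: ref 3 -> HIT, frames=[3,2] (faults so far: 5)
  step 15: ref 2 -> HIT, frames=[3,2] (faults so far: 5)
  FIFO total faults: 5
--- LRU ---
  step 0: ref 1 -> FAULT, frames=[1,-] (faults so far: 1)
  step 1: ref 1 -> HIT, frames=[1,-] (faults so far: 1)
  step 2: ref 1 -> HIT, frames=[1,-] (faults so far: 1)
  step 3: ref 3 -> FAULT, frames=[1,3] (faults so far: 2)
  step 4: ref 3 -> HIT, frames=[1,3] (faults so far: 2)
  step 5: ref 1 -> HIT, frames=[1,3] (faults so far: 2)
  step 6: ref 4 -> FAULT, evict 3, frames=[1,4] (faults so far: 3)
  step 7: ref 2 -> FAULT, evict 1, frames=[2,4] (faults so far: 4)
  step 8: ref 2 -> HIT, frames=[2,4] (faults so far: 4)
  step 9: ref 2 -> HIT, frames=[2,4] (faults so far: 4)
  step 10: ref 2 -> HIT, frames=[2,4] (faults so far: 4)
  step 11: ref 2 -> HIT, frames=[2,4] (faults so far: 4)
  step 12: ref 3 -> FAULT, evict 4, frames=[2,3] (faults so far: 5)
  step 13: ref 3 -> HIT, frames=[2,3] (faults so far: 5)
  step 14: ref 3 -> HIT, frames=[2,3] (faults so far: 5)
  step 15: ref 2 -> HIT, frames=[2,3] (faults so far: 5)
  LRU total faults: 5
--- Optimal ---
  step 0: ref 1 -> FAULT, frames=[1,-] (faults so far: 1)
  step 1: ref 1 -> HIT, frames=[1,-] (faults so far: 1)
  step 2: ref 1 -> HIT, frames=[1,-] (faults so far: 1)
  step 3: ref 3 -> FAULT, frames=[1,3] (faults so far: 2)
  step 4: ref 3 -> HIT, frames=[1,3] (faults so far: 2)
  step 5: ref 1 -> HIT, frames=[1,3] (faults so far: 2)
  step 6: ref 4 -> FAULT, evict 1, frames=[4,3] (faults so far: 3)
  step 7: ref 2 -> FAULT, evict 4, frames=[2,3] (faults so far: 4)
  step 8: ref 2 -> HIT, frames=[2,3] (faults so far: 4)
  step 9: ref 2 -> HIT, frames=[2,3] (faults so far: 4)
  step 10: ref 2 -> HIT, frames=[2,3] (faults so far: 4)
  step 11: ref 2 -> HIT, frames=[2,3] (faults so far: 4)
  step 12: ref 3 -> HIT, frames=[2,3] (faults so far: 4)
  step 13: ref 3 -> HIT, frames=[2,3] (faults so far: 4)
  step 14: ref 3 -> HIT, frames=[2,3] (faults so far: 4)
  step 15: ref 2 -> HIT, frames=[2,3] (faults so far: 4)
  Optimal total faults: 4

Answer: 5 5 4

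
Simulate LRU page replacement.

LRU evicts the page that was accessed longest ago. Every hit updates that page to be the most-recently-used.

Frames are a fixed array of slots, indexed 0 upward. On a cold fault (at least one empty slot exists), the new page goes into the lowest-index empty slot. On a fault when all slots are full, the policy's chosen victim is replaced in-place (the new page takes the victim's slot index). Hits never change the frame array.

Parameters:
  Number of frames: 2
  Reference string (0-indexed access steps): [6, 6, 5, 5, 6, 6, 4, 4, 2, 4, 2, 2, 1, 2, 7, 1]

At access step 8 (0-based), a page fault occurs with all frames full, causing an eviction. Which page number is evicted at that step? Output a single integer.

Step 0: ref 6 -> FAULT, frames=[6,-]
Step 1: ref 6 -> HIT, frames=[6,-]
Step 2: ref 5 -> FAULT, frames=[6,5]
Step 3: ref 5 -> HIT, frames=[6,5]
Step 4: ref 6 -> HIT, frames=[6,5]
Step 5: ref 6 -> HIT, frames=[6,5]
Step 6: ref 4 -> FAULT, evict 5, frames=[6,4]
Step 7: ref 4 -> HIT, frames=[6,4]
Step 8: ref 2 -> FAULT, evict 6, frames=[2,4]
At step 8: evicted page 6

Answer: 6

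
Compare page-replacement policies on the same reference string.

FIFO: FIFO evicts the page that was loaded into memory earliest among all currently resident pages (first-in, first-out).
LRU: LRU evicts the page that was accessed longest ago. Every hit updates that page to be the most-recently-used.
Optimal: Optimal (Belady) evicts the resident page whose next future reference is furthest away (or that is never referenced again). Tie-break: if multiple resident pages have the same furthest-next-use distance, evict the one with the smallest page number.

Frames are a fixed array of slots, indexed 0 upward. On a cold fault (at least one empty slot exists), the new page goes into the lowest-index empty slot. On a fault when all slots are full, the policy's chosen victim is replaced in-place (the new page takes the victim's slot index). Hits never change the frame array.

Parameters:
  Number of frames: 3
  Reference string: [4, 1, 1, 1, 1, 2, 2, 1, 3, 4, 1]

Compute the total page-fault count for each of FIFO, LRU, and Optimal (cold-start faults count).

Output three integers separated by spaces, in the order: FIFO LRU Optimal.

--- FIFO ---
  step 0: ref 4 -> FAULT, frames=[4,-,-] (faults so far: 1)
  step 1: ref 1 -> FAULT, frames=[4,1,-] (faults so far: 2)
  step 2: ref 1 -> HIT, frames=[4,1,-] (faults so far: 2)
  step 3: ref 1 -> HIT, frames=[4,1,-] (faults so far: 2)
  step 4: ref 1 -> HIT, frames=[4,1,-] (faults so far: 2)
  step 5: ref 2 -> FAULT, frames=[4,1,2] (faults so far: 3)
  step 6: ref 2 -> HIT, frames=[4,1,2] (faults so far: 3)
  step 7: ref 1 -> HIT, frames=[4,1,2] (faults so far: 3)
  step 8: ref 3 -> FAULT, evict 4, frames=[3,1,2] (faults so far: 4)
  step 9: ref 4 -> FAULT, evict 1, frames=[3,4,2] (faults so far: 5)
  step 10: ref 1 -> FAULT, evict 2, frames=[3,4,1] (faults so far: 6)
  FIFO total faults: 6
--- LRU ---
  step 0: ref 4 -> FAULT, frames=[4,-,-] (faults so far: 1)
  step 1: ref 1 -> FAULT, frames=[4,1,-] (faults so far: 2)
  step 2: ref 1 -> HIT, frames=[4,1,-] (faults so far: 2)
  step 3: ref 1 -> HIT, frames=[4,1,-] (faults so far: 2)
  step 4: ref 1 -> HIT, frames=[4,1,-] (faults so far: 2)
  step 5: ref 2 -> FAULT, frames=[4,1,2] (faults so far: 3)
  step 6: ref 2 -> HIT, frames=[4,1,2] (faults so far: 3)
  step 7: ref 1 -> HIT, frames=[4,1,2] (faults so far: 3)
  step 8: ref 3 -> FAULT, evict 4, frames=[3,1,2] (faults so far: 4)
  step 9: ref 4 -> FAULT, evict 2, frames=[3,1,4] (faults so far: 5)
  step 10: ref 1 -> HIT, frames=[3,1,4] (faults so far: 5)
  LRU total faults: 5
--- Optimal ---
  step 0: ref 4 -> FAULT, frames=[4,-,-] (faults so far: 1)
  step 1: ref 1 -> FAULT, frames=[4,1,-] (faults so far: 2)
  step 2: ref 1 -> HIT, frames=[4,1,-] (faults so far: 2)
  step 3: ref 1 -> HIT, frames=[4,1,-] (faults so far: 2)
  step 4: ref 1 -> HIT, frames=[4,1,-] (faults so far: 2)
  step 5: ref 2 -> FAULT, frames=[4,1,2] (faults so far: 3)
  step 6: ref 2 -> HIT, frames=[4,1,2] (faults so far: 3)
  step 7: ref 1 -> HIT, frames=[4,1,2] (faults so far: 3)
  step 8: ref 3 -> FAULT, evict 2, frames=[4,1,3] (faults so far: 4)
  step 9: ref 4 -> HIT, frames=[4,1,3] (faults so far: 4)
  step 10: ref 1 -> HIT, frames=[4,1,3] (faults so far: 4)
  Optimal total faults: 4

Answer: 6 5 4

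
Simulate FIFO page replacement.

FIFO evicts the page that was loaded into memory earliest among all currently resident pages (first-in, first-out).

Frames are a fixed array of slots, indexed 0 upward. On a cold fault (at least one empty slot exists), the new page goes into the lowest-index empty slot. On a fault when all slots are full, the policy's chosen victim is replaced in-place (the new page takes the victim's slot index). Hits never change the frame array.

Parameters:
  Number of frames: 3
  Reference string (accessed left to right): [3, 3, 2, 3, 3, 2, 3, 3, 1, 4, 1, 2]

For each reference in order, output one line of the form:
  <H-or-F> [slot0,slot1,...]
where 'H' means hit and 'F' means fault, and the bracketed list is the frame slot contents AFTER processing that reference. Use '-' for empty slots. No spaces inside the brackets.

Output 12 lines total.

F [3,-,-]
H [3,-,-]
F [3,2,-]
H [3,2,-]
H [3,2,-]
H [3,2,-]
H [3,2,-]
H [3,2,-]
F [3,2,1]
F [4,2,1]
H [4,2,1]
H [4,2,1]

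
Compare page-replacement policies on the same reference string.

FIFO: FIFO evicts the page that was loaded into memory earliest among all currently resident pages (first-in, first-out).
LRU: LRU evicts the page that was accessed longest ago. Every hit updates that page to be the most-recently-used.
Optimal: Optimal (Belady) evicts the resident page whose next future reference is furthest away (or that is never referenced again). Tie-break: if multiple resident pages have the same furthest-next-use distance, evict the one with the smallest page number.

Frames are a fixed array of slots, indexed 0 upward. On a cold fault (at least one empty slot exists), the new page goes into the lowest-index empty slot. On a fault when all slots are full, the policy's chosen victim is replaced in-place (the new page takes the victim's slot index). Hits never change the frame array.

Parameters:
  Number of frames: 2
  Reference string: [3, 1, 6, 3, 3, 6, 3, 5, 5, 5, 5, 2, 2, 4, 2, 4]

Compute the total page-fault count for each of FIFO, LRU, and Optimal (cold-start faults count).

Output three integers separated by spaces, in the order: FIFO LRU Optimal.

--- FIFO ---
  step 0: ref 3 -> FAULT, frames=[3,-] (faults so far: 1)
  step 1: ref 1 -> FAULT, frames=[3,1] (faults so far: 2)
  step 2: ref 6 -> FAULT, evict 3, frames=[6,1] (faults so far: 3)
  step 3: ref 3 -> FAULT, evict 1, frames=[6,3] (faults so far: 4)
  step 4: ref 3 -> HIT, frames=[6,3] (faults so far: 4)
  step 5: ref 6 -> HIT, frames=[6,3] (faults so far: 4)
  step 6: ref 3 -> HIT, frames=[6,3] (faults so far: 4)
  step 7: ref 5 -> FAULT, evict 6, frames=[5,3] (faults so far: 5)
  step 8: ref 5 -> HIT, frames=[5,3] (faults so far: 5)
  step 9: ref 5 -> HIT, frames=[5,3] (faults so far: 5)
  step 10: ref 5 -> HIT, frames=[5,3] (faults so far: 5)
  step 11: ref 2 -> FAULT, evict 3, frames=[5,2] (faults so far: 6)
  step 12: ref 2 -> HIT, frames=[5,2] (faults so far: 6)
  step 13: ref 4 -> FAULT, evict 5, frames=[4,2] (faults so far: 7)
  step 14: ref 2 -> HIT, frames=[4,2] (faults so far: 7)
  step 15: ref 4 -> HIT, frames=[4,2] (faults so far: 7)
  FIFO total faults: 7
--- LRU ---
  step 0: ref 3 -> FAULT, frames=[3,-] (faults so far: 1)
  step 1: ref 1 -> FAULT, frames=[3,1] (faults so far: 2)
  step 2: ref 6 -> FAULT, evict 3, frames=[6,1] (faults so far: 3)
  step 3: ref 3 -> FAULT, evict 1, frames=[6,3] (faults so far: 4)
  step 4: ref 3 -> HIT, frames=[6,3] (faults so far: 4)
  step 5: ref 6 -> HIT, frames=[6,3] (faults so far: 4)
  step 6: ref 3 -> HIT, frames=[6,3] (faults so far: 4)
  step 7: ref 5 -> FAULT, evict 6, frames=[5,3] (faults so far: 5)
  step 8: ref 5 -> HIT, frames=[5,3] (faults so far: 5)
  step 9: ref 5 -> HIT, frames=[5,3] (faults so far: 5)
  step 10: ref 5 -> HIT, frames=[5,3] (faults so far: 5)
  step 11: ref 2 -> FAULT, evict 3, frames=[5,2] (faults so far: 6)
  step 12: ref 2 -> HIT, frames=[5,2] (faults so far: 6)
  step 13: ref 4 -> FAULT, evict 5, frames=[4,2] (faults so far: 7)
  step 14: ref 2 -> HIT, frames=[4,2] (faults so far: 7)
  step 15: ref 4 -> HIT, frames=[4,2] (faults so far: 7)
  LRU total faults: 7
--- Optimal ---
  step 0: ref 3 -> FAULT, frames=[3,-] (faults so far: 1)
  step 1: ref 1 -> FAULT, frames=[3,1] (faults so far: 2)
  step 2: ref 6 -> FAULT, evict 1, frames=[3,6] (faults so far: 3)
  step 3: ref 3 -> HIT, frames=[3,6] (faults so far: 3)
  step 4: ref 3 -> HIT, frames=[3,6] (faults so far: 3)
  step 5: ref 6 -> HIT, frames=[3,6] (faults so far: 3)
  step 6: ref 3 -> HIT, frames=[3,6] (faults so far: 3)
  step 7: ref 5 -> FAULT, evict 3, frames=[5,6] (faults so far: 4)
  step 8: ref 5 -> HIT, frames=[5,6] (faults so far: 4)
  step 9: ref 5 -> HIT, frames=[5,6] (faults so far: 4)
  step 10: ref 5 -> HIT, frames=[5,6] (faults so far: 4)
  step 11: ref 2 -> FAULT, evict 5, frames=[2,6] (faults so far: 5)
  step 12: ref 2 -> HIT, frames=[2,6] (faults so far: 5)
  step 13: ref 4 -> FAULT, evict 6, frames=[2,4] (faults so far: 6)
  step 14: ref 2 -> HIT, frames=[2,4] (faults so far: 6)
  step 15: ref 4 -> HIT, frames=[2,4] (faults so far: 6)
  Optimal total faults: 6

Answer: 7 7 6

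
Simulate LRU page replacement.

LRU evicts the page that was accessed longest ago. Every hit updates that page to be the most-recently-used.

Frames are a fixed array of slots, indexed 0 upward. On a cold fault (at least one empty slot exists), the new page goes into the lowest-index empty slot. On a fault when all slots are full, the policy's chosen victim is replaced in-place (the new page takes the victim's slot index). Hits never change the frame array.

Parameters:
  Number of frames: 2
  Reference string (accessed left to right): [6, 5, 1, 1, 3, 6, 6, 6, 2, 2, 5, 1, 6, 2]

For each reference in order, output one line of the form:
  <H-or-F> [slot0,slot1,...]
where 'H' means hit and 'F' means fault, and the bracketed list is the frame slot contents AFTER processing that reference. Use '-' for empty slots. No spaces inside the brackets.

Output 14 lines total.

F [6,-]
F [6,5]
F [1,5]
H [1,5]
F [1,3]
F [6,3]
H [6,3]
H [6,3]
F [6,2]
H [6,2]
F [5,2]
F [5,1]
F [6,1]
F [6,2]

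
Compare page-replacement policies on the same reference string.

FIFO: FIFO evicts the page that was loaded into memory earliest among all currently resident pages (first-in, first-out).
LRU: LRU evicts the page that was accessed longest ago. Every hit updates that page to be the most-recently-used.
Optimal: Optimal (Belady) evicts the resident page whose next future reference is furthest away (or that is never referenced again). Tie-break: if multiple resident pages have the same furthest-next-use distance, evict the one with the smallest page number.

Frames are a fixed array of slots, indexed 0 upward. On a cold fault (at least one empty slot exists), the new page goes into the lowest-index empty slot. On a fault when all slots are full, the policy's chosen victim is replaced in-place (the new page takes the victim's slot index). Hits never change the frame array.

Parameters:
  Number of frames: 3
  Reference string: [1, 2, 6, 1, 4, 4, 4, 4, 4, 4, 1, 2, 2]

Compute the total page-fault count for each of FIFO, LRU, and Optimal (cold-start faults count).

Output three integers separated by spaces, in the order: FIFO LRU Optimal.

--- FIFO ---
  step 0: ref 1 -> FAULT, frames=[1,-,-] (faults so far: 1)
  step 1: ref 2 -> FAULT, frames=[1,2,-] (faults so far: 2)
  step 2: ref 6 -> FAULT, frames=[1,2,6] (faults so far: 3)
  step 3: ref 1 -> HIT, frames=[1,2,6] (faults so far: 3)
  step 4: ref 4 -> FAULT, evict 1, frames=[4,2,6] (faults so far: 4)
  step 5: ref 4 -> HIT, frames=[4,2,6] (faults so far: 4)
  step 6: ref 4 -> HIT, frames=[4,2,6] (faults so far: 4)
  step 7: ref 4 -> HIT, frames=[4,2,6] (faults so far: 4)
  step 8: ref 4 -> HIT, frames=[4,2,6] (faults so far: 4)
  step 9: ref 4 -> HIT, frames=[4,2,6] (faults so far: 4)
  step 10: ref 1 -> FAULT, evict 2, frames=[4,1,6] (faults so far: 5)
  step 11: ref 2 -> FAULT, evict 6, frames=[4,1,2] (faults so far: 6)
  step 12: ref 2 -> HIT, frames=[4,1,2] (faults so far: 6)
  FIFO total faults: 6
--- LRU ---
  step 0: ref 1 -> FAULT, frames=[1,-,-] (faults so far: 1)
  step 1: ref 2 -> FAULT, frames=[1,2,-] (faults so far: 2)
  step 2: ref 6 -> FAULT, frames=[1,2,6] (faults so far: 3)
  step 3: ref 1 -> HIT, frames=[1,2,6] (faults so far: 3)
  step 4: ref 4 -> FAULT, evict 2, frames=[1,4,6] (faults so far: 4)
  step 5: ref 4 -> HIT, frames=[1,4,6] (faults so far: 4)
  step 6: ref 4 -> HIT, frames=[1,4,6] (faults so far: 4)
  step 7: ref 4 -> HIT, frames=[1,4,6] (faults so far: 4)
  step 8: ref 4 -> HIT, frames=[1,4,6] (faults so far: 4)
  step 9: ref 4 -> HIT, frames=[1,4,6] (faults so far: 4)
  step 10: ref 1 -> HIT, frames=[1,4,6] (faults so far: 4)
  step 11: ref 2 -> FAULT, evict 6, frames=[1,4,2] (faults so far: 5)
  step 12: ref 2 -> HIT, frames=[1,4,2] (faults so far: 5)
  LRU total faults: 5
--- Optimal ---
  step 0: ref 1 -> FAULT, frames=[1,-,-] (faults so far: 1)
  step 1: ref 2 -> FAULT, frames=[1,2,-] (faults so far: 2)
  step 2: ref 6 -> FAULT, frames=[1,2,6] (faults so far: 3)
  step 3: ref 1 -> HIT, frames=[1,2,6] (faults so far: 3)
  step 4: ref 4 -> FAULT, evict 6, frames=[1,2,4] (faults so far: 4)
  step 5: ref 4 -> HIT, frames=[1,2,4] (faults so far: 4)
  step 6: ref 4 -> HIT, frames=[1,2,4] (faults so far: 4)
  step 7: ref 4 -> HIT, frames=[1,2,4] (faults so far: 4)
  step 8: ref 4 -> HIT, frames=[1,2,4] (faults so far: 4)
  step 9: ref 4 -> HIT, frames=[1,2,4] (faults so far: 4)
  step 10: ref 1 -> HIT, frames=[1,2,4] (faults so far: 4)
  step 11: ref 2 -> HIT, frames=[1,2,4] (faults so far: 4)
  step 12: ref 2 -> HIT, frames=[1,2,4] (faults so far: 4)
  Optimal total faults: 4

Answer: 6 5 4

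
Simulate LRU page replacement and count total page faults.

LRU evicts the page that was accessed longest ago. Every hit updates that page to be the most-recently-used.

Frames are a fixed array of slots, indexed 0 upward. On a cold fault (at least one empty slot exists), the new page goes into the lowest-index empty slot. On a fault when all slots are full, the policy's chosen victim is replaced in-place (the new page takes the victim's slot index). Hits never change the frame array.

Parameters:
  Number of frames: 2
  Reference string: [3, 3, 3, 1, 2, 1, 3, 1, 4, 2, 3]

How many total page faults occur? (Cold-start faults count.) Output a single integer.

Step 0: ref 3 → FAULT, frames=[3,-]
Step 1: ref 3 → HIT, frames=[3,-]
Step 2: ref 3 → HIT, frames=[3,-]
Step 3: ref 1 → FAULT, frames=[3,1]
Step 4: ref 2 → FAULT (evict 3), frames=[2,1]
Step 5: ref 1 → HIT, frames=[2,1]
Step 6: ref 3 → FAULT (evict 2), frames=[3,1]
Step 7: ref 1 → HIT, frames=[3,1]
Step 8: ref 4 → FAULT (evict 3), frames=[4,1]
Step 9: ref 2 → FAULT (evict 1), frames=[4,2]
Step 10: ref 3 → FAULT (evict 4), frames=[3,2]
Total faults: 7

Answer: 7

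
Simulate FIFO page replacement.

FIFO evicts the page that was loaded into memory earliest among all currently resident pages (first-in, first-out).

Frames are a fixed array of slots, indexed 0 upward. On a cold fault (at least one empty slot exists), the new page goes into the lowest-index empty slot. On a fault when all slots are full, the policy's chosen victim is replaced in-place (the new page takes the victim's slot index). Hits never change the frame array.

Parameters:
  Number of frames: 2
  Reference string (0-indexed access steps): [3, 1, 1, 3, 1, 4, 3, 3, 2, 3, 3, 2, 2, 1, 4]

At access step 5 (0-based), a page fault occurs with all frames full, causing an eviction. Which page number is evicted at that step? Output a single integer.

Answer: 3

Derivation:
Step 0: ref 3 -> FAULT, frames=[3,-]
Step 1: ref 1 -> FAULT, frames=[3,1]
Step 2: ref 1 -> HIT, frames=[3,1]
Step 3: ref 3 -> HIT, frames=[3,1]
Step 4: ref 1 -> HIT, frames=[3,1]
Step 5: ref 4 -> FAULT, evict 3, frames=[4,1]
At step 5: evicted page 3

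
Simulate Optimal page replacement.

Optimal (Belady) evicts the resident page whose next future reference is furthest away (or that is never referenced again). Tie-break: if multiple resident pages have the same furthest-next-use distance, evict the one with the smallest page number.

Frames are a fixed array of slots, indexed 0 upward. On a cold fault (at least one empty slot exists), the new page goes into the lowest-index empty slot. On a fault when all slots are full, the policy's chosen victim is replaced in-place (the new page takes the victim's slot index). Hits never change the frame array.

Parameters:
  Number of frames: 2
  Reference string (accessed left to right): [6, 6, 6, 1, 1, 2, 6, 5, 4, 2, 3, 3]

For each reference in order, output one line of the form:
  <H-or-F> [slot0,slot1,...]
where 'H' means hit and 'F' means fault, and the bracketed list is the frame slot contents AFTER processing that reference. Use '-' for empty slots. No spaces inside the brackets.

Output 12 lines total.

F [6,-]
H [6,-]
H [6,-]
F [6,1]
H [6,1]
F [6,2]
H [6,2]
F [5,2]
F [4,2]
H [4,2]
F [4,3]
H [4,3]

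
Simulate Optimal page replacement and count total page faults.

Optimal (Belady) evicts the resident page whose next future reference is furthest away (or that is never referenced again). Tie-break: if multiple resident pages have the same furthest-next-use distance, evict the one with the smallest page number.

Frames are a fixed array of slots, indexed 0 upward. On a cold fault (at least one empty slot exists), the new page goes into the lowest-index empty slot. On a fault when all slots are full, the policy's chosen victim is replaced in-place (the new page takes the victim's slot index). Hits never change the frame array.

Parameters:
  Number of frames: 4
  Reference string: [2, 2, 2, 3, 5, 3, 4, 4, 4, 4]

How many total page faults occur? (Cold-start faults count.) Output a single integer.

Answer: 4

Derivation:
Step 0: ref 2 → FAULT, frames=[2,-,-,-]
Step 1: ref 2 → HIT, frames=[2,-,-,-]
Step 2: ref 2 → HIT, frames=[2,-,-,-]
Step 3: ref 3 → FAULT, frames=[2,3,-,-]
Step 4: ref 5 → FAULT, frames=[2,3,5,-]
Step 5: ref 3 → HIT, frames=[2,3,5,-]
Step 6: ref 4 → FAULT, frames=[2,3,5,4]
Step 7: ref 4 → HIT, frames=[2,3,5,4]
Step 8: ref 4 → HIT, frames=[2,3,5,4]
Step 9: ref 4 → HIT, frames=[2,3,5,4]
Total faults: 4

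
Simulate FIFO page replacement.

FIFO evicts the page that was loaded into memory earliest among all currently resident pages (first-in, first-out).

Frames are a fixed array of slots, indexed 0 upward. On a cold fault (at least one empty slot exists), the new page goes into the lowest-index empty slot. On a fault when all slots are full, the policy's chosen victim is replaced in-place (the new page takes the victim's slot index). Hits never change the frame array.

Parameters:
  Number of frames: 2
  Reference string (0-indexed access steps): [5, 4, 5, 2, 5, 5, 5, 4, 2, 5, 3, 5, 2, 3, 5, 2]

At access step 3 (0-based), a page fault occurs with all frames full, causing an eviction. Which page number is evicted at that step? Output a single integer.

Step 0: ref 5 -> FAULT, frames=[5,-]
Step 1: ref 4 -> FAULT, frames=[5,4]
Step 2: ref 5 -> HIT, frames=[5,4]
Step 3: ref 2 -> FAULT, evict 5, frames=[2,4]
At step 3: evicted page 5

Answer: 5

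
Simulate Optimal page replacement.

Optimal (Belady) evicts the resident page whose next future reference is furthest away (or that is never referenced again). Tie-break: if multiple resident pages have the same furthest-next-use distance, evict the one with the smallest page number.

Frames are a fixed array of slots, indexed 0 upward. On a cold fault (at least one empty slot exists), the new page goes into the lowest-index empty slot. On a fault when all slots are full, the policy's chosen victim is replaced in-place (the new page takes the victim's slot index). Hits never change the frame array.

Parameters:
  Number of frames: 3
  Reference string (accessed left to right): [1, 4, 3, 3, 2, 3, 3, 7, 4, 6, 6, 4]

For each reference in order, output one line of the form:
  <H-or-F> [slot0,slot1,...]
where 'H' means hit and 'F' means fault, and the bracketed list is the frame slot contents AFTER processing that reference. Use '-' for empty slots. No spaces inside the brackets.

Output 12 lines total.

F [1,-,-]
F [1,4,-]
F [1,4,3]
H [1,4,3]
F [2,4,3]
H [2,4,3]
H [2,4,3]
F [7,4,3]
H [7,4,3]
F [7,4,6]
H [7,4,6]
H [7,4,6]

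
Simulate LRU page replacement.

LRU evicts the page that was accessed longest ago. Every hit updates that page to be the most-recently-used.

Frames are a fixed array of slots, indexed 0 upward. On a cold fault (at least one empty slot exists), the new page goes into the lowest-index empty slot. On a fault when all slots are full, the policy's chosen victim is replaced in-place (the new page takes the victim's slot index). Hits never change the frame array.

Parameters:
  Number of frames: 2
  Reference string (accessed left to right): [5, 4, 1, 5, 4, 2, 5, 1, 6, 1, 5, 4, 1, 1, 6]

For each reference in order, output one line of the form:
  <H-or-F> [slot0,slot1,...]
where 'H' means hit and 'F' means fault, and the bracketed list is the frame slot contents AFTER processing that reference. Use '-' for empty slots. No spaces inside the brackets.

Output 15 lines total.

F [5,-]
F [5,4]
F [1,4]
F [1,5]
F [4,5]
F [4,2]
F [5,2]
F [5,1]
F [6,1]
H [6,1]
F [5,1]
F [5,4]
F [1,4]
H [1,4]
F [1,6]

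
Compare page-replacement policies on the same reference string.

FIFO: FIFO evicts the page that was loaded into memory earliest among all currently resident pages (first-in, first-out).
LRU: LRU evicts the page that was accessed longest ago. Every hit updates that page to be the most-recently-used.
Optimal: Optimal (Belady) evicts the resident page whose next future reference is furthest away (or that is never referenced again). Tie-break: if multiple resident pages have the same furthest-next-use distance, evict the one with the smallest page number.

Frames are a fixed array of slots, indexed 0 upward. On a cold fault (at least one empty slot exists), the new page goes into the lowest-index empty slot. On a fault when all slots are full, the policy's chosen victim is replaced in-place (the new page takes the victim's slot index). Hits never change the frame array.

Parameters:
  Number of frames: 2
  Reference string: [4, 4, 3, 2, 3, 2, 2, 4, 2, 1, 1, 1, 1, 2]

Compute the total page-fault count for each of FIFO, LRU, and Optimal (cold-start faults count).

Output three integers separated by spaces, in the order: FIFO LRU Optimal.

Answer: 6 5 5

Derivation:
--- FIFO ---
  step 0: ref 4 -> FAULT, frames=[4,-] (faults so far: 1)
  step 1: ref 4 -> HIT, frames=[4,-] (faults so far: 1)
  step 2: ref 3 -> FAULT, frames=[4,3] (faults so far: 2)
  step 3: ref 2 -> FAULT, evict 4, frames=[2,3] (faults so far: 3)
  step 4: ref 3 -> HIT, frames=[2,3] (faults so far: 3)
  step 5: ref 2 -> HIT, frames=[2,3] (faults so far: 3)
  step 6: ref 2 -> HIT, frames=[2,3] (faults so far: 3)
  step 7: ref 4 -> FAULT, evict 3, frames=[2,4] (faults so far: 4)
  step 8: ref 2 -> HIT, frames=[2,4] (faults so far: 4)
  step 9: ref 1 -> FAULT, evict 2, frames=[1,4] (faults so far: 5)
  step 10: ref 1 -> HIT, frames=[1,4] (faults so far: 5)
  step 11: ref 1 -> HIT, frames=[1,4] (faults so far: 5)
  step 12: ref 1 -> HIT, frames=[1,4] (faults so far: 5)
  step 13: ref 2 -> FAULT, evict 4, frames=[1,2] (faults so far: 6)
  FIFO total faults: 6
--- LRU ---
  step 0: ref 4 -> FAULT, frames=[4,-] (faults so far: 1)
  step 1: ref 4 -> HIT, frames=[4,-] (faults so far: 1)
  step 2: ref 3 -> FAULT, frames=[4,3] (faults so far: 2)
  step 3: ref 2 -> FAULT, evict 4, frames=[2,3] (faults so far: 3)
  step 4: ref 3 -> HIT, frames=[2,3] (faults so far: 3)
  step 5: ref 2 -> HIT, frames=[2,3] (faults so far: 3)
  step 6: ref 2 -> HIT, frames=[2,3] (faults so far: 3)
  step 7: ref 4 -> FAULT, evict 3, frames=[2,4] (faults so far: 4)
  step 8: ref 2 -> HIT, frames=[2,4] (faults so far: 4)
  step 9: ref 1 -> FAULT, evict 4, frames=[2,1] (faults so far: 5)
  step 10: ref 1 -> HIT, frames=[2,1] (faults so far: 5)
  step 11: ref 1 -> HIT, frames=[2,1] (faults so far: 5)
  step 12: ref 1 -> HIT, frames=[2,1] (faults so far: 5)
  step 13: ref 2 -> HIT, frames=[2,1] (faults so far: 5)
  LRU total faults: 5
--- Optimal ---
  step 0: ref 4 -> FAULT, frames=[4,-] (faults so far: 1)
  step 1: ref 4 -> HIT, frames=[4,-] (faults so far: 1)
  step 2: ref 3 -> FAULT, frames=[4,3] (faults so far: 2)
  step 3: ref 2 -> FAULT, evict 4, frames=[2,3] (faults so far: 3)
  step 4: ref 3 -> HIT, frames=[2,3] (faults so far: 3)
  step 5: ref 2 -> HIT, frames=[2,3] (faults so far: 3)
  step 6: ref 2 -> HIT, frames=[2,3] (faults so far: 3)
  step 7: ref 4 -> FAULT, evict 3, frames=[2,4] (faults so far: 4)
  step 8: ref 2 -> HIT, frames=[2,4] (faults so far: 4)
  step 9: ref 1 -> FAULT, evict 4, frames=[2,1] (faults so far: 5)
  step 10: ref 1 -> HIT, frames=[2,1] (faults so far: 5)
  step 11: ref 1 -> HIT, frames=[2,1] (faults so far: 5)
  step 12: ref 1 -> HIT, frames=[2,1] (faults so far: 5)
  step 13: ref 2 -> HIT, frames=[2,1] (faults so far: 5)
  Optimal total faults: 5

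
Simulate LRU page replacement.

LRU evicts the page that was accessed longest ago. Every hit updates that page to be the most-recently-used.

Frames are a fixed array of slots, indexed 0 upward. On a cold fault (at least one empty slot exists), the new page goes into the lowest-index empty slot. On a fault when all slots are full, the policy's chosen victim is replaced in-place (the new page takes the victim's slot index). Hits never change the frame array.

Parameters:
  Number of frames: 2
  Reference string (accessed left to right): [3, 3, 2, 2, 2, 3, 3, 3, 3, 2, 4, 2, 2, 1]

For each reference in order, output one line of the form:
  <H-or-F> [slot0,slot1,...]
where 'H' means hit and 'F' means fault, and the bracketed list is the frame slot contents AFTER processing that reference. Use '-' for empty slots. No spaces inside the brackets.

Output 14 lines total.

F [3,-]
H [3,-]
F [3,2]
H [3,2]
H [3,2]
H [3,2]
H [3,2]
H [3,2]
H [3,2]
H [3,2]
F [4,2]
H [4,2]
H [4,2]
F [1,2]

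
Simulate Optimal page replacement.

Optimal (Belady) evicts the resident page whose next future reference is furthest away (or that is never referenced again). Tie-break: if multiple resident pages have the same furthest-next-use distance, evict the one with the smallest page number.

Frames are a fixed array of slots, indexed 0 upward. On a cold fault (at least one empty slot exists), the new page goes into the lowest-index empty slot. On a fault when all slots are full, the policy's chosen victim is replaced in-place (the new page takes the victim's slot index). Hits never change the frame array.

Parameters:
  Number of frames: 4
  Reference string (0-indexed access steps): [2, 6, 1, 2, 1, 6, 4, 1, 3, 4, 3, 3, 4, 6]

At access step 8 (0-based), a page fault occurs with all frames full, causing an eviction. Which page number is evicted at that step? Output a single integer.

Answer: 1

Derivation:
Step 0: ref 2 -> FAULT, frames=[2,-,-,-]
Step 1: ref 6 -> FAULT, frames=[2,6,-,-]
Step 2: ref 1 -> FAULT, frames=[2,6,1,-]
Step 3: ref 2 -> HIT, frames=[2,6,1,-]
Step 4: ref 1 -> HIT, frames=[2,6,1,-]
Step 5: ref 6 -> HIT, frames=[2,6,1,-]
Step 6: ref 4 -> FAULT, frames=[2,6,1,4]
Step 7: ref 1 -> HIT, frames=[2,6,1,4]
Step 8: ref 3 -> FAULT, evict 1, frames=[2,6,3,4]
At step 8: evicted page 1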